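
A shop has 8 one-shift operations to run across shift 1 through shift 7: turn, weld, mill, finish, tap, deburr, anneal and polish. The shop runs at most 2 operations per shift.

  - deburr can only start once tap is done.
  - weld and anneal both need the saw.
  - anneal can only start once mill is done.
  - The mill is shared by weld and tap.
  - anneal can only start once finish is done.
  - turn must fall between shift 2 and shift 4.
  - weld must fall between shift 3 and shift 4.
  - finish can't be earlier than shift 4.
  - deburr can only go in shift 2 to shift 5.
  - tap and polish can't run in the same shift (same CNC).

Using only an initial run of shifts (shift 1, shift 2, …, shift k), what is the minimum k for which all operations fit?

The precedence chain requires at least 2 distinct shifts.
With at most 2 per shift and 8 operations, at least 4 shifts are needed.
Propagating the time windows through the other constraints, anneal can't land before shift 5, so the schedule must run through at least shift 5.
5 works (last occupied shift: shift 5): for example deburr in shift 2; weld in shift 3; anneal in shift 5; tap in shift 1; finish in shift 4; turn in shift 2; polish in shift 3; mill in shift 1.

5 shifts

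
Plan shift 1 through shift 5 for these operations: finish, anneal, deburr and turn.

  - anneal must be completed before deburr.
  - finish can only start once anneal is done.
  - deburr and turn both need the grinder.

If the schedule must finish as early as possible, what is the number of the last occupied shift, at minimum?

The precedence chain requires at least 2 distinct shifts.
2 works (last occupied shift: shift 2): for example deburr=shift 2; turn=shift 1; anneal=shift 1; finish=shift 2.

2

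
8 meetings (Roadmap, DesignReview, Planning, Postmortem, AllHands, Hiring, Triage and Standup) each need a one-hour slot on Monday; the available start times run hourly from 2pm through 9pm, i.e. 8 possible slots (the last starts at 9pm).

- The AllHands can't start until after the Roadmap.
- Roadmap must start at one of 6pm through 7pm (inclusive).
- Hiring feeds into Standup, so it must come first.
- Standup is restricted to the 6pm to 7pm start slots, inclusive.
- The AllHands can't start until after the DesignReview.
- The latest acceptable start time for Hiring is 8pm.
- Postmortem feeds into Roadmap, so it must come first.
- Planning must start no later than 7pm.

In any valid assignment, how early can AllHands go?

Precedence pushes AllHands to at least 7pm.
AllHands at 7pm is achievable: Standup=6pm; DesignReview=2pm; Postmortem=2pm; Triage=2pm; AllHands=7pm; Hiring=2pm; Planning=2pm; Roadmap=6pm.

7pm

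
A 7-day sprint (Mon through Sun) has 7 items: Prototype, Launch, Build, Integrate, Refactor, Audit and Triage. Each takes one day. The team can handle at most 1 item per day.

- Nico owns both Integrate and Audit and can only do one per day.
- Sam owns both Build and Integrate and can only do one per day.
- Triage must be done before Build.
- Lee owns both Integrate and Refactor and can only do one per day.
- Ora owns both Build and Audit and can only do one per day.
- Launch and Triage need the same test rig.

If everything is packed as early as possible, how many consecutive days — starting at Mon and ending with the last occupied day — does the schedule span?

The precedence chain requires at least 2 distinct days.
With at most 1 per day and 7 work items, at least 7 days are needed.
7 works (last occupied day: Sun): for example Prototype in Wed, Triage in Mon, Build in Tue, Refactor in Sat, Audit in Sun, Launch in Thu, Integrate in Fri.

7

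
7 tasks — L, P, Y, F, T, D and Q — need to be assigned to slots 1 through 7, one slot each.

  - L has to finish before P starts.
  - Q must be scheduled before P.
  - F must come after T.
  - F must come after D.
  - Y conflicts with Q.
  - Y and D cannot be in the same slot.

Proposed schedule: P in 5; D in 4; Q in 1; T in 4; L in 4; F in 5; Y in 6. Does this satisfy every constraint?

L has to finish before P starts — holds.
Q must be scheduled before P — holds.
F must come after D — holds.
F must come after T — holds.
Y and D cannot be in the same slot — holds.
Y conflicts with Q — holds.

Yes, all constraints hold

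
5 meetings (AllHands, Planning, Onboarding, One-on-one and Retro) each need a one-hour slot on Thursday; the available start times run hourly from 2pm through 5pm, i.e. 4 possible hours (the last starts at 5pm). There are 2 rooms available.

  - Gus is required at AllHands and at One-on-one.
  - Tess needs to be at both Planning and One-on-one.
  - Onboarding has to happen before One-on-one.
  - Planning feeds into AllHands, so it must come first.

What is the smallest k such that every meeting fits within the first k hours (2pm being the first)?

3

The precedence chain requires at least 2 distinct hours.
With at most 2 per hour and 5 meetings, at least 3 hours are needed.
3 works (last occupied hour: 4pm): for example AllHands in 3pm, One-on-one in 4pm, Planning in 2pm, Onboarding in 2pm, Retro in 3pm.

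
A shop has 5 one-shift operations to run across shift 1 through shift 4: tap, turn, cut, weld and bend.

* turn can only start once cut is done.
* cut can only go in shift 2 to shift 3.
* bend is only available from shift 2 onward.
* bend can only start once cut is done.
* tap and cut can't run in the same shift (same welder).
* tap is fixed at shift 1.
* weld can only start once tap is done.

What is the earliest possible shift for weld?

shift 2

Precedence pushes weld to at least shift 2.
weld at shift 2 is achievable: cut=shift 2; tap=shift 1; bend=shift 3; weld=shift 2; turn=shift 3.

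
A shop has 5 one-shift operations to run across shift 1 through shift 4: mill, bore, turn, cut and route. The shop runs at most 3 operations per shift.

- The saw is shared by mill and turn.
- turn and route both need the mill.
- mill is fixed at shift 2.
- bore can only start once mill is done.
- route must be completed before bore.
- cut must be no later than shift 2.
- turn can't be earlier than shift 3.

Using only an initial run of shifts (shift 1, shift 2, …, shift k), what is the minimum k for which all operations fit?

3

The precedence chain requires at least 2 distinct shifts.
With at most 3 per shift and 5 operations, at least 2 shifts are needed.
turn can't be placed before shift 3, so the schedule must run through at least shift 3.
3 works (last occupied shift: shift 3): for example route=shift 1, bore=shift 3, mill=shift 2, turn=shift 3, cut=shift 1.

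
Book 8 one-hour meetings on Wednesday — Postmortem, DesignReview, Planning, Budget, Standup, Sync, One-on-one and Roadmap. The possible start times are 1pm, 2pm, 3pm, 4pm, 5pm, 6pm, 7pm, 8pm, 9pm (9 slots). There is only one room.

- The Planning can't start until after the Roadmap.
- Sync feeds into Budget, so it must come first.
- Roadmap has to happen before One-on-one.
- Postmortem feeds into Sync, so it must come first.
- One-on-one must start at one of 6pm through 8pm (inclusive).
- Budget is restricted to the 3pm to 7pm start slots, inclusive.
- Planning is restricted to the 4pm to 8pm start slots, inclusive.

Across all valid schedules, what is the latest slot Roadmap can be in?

6pm

Downstream work caps Roadmap at 7pm.
Roadmap at 6pm is achievable: One-on-one in 7pm; Roadmap in 6pm; Postmortem in 1pm; Budget in 3pm; Planning in 8pm; Standup in 5pm; DesignReview in 4pm; Sync in 2pm.
Nothing later works — the capacity limit rule out every slot after 6pm.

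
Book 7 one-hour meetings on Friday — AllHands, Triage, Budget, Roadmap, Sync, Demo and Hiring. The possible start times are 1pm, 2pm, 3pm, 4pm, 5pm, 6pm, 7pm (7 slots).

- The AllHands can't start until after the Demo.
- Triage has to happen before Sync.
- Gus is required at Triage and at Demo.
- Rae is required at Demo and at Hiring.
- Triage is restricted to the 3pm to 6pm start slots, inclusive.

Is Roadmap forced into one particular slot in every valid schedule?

No

Roadmap can be 1pm (e.g. Roadmap -> 1pm; Budget -> 1pm; Triage -> 3pm; Hiring -> 2pm; Demo -> 1pm; Sync -> 4pm; AllHands -> 2pm) or 2pm (e.g. Triage=3pm; Sync=4pm; Budget=1pm; Demo=1pm; Roadmap=2pm; Hiring=2pm; AllHands=2pm).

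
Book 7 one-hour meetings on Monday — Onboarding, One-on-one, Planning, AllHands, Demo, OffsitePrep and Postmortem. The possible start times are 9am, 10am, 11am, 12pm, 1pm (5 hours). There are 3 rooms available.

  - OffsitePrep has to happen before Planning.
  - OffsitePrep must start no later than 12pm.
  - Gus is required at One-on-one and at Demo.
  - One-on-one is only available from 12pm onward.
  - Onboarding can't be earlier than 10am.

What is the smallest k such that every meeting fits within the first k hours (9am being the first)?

The precedence chain requires at least 2 distinct hours.
With at most 3 per hour and 7 meetings, at least 3 hours are needed.
One-on-one can't be placed before 12pm — that is hour 4 counting from 9am — so the schedule must run through at least 4 hours.
4 works (last occupied hour: 12pm): for example Postmortem in 10am, Planning in 10am, Demo in 9am, Onboarding in 10am, OffsitePrep in 9am, One-on-one in 12pm, AllHands in 9am.

4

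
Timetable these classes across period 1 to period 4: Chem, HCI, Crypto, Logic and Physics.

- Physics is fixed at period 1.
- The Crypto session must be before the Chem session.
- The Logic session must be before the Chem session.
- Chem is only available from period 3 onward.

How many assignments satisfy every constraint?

Splitting on Chem: it can be period 3 (16), period 4 (36). Listing each branch's schedules as (HCI, Crypto, Logic, Physics) by period number:
Chem=period 3: (1,1,1,1) (1,1,2,1) (1,2,1,1) (1,2,2,1) (2,1,1,1) (2,1,2,1) (2,2,1,1) (2,2,2,1) (3,1,1,1) (3,1,2,1) (3,2,1,1) (3,2,2,1) (4,1,1,1) (4,1,2,1) (4,2,1,1) (4,2,2,1) — 16.
Chem=period 4: (1,1,1,1) (1,1,2,1) (1,1,3,1) (1,2,1,1) (1,2,2,1) (1,2,3,1) (1,3,1,1) (1,3,2,1) (1,3,3,1) (2,1,1,1) (2,1,2,1) (2,1,3,1) (2,2,1,1) (2,2,2,1) (2,2,3,1) (2,3,1,1) (2,3,2,1) (2,3,3,1) (3,1,1,1) (3,1,2,1) (3,1,3,1) (3,2,1,1) (3,2,2,1) (3,2,3,1) (3,3,1,1) (3,3,2,1) (3,3,3,1) (4,1,1,1) (4,1,2,1) (4,1,3,1) (4,2,1,1) (4,2,2,1) (4,2,3,1) (4,3,1,1) (4,3,2,1) (4,3,3,1) — 36.
Summing: 16 + 36 = 52.

52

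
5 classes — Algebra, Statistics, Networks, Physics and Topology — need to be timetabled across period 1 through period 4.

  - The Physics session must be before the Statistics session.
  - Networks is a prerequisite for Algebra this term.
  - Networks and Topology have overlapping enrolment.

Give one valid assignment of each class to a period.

Statistics in period 2; Physics in period 1; Algebra in period 2; Networks in period 1; Topology in period 2

Checking: Networks(period 1) before Algebra(period 2); Physics(period 1) before Statistics(period 2); Networks(period 1) != Topology(period 2).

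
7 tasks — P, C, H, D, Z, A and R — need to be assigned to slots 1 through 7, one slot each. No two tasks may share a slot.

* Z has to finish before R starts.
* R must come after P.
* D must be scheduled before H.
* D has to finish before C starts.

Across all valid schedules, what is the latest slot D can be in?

5

Downstream work caps D at 6.
D at 5 is achievable: P -> 1, C -> 6, R -> 3, Z -> 2, D -> 5, H -> 7, A -> 4.
Nothing later works — the capacity limit rule out every slot after 5.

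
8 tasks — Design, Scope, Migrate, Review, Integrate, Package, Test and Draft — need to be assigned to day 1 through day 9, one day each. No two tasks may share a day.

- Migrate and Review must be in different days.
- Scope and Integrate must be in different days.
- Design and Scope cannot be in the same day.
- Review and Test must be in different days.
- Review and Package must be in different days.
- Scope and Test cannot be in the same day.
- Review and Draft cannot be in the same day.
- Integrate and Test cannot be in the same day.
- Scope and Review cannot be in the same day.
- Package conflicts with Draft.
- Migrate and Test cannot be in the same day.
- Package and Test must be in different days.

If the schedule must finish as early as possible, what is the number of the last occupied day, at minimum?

With at most 1 per day and 8 tasks, at least 8 days are needed.
8 works (last occupied day: day 8): for example Review=day 4, Integrate=day 5, Test=day 7, Migrate=day 3, Design=day 1, Scope=day 2, Package=day 6, Draft=day 8.

day 8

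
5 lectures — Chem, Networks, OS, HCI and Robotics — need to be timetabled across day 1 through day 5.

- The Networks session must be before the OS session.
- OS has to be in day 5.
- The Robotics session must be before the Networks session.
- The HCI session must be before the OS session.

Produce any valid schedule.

Networks -> day 2; Chem -> day 1; OS -> day 5; Robotics -> day 1; HCI -> day 1

Checking: HCI(day 1) before OS(day 5); Robotics(day 1) before Networks(day 2); Networks(day 2) before OS(day 5); OS=day 5 in [day 5,day 5].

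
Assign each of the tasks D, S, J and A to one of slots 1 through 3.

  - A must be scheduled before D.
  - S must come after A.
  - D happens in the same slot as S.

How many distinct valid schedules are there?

9

Splitting on D: it can be 2 (3), 3 (6). Listing each branch's schedules as (S, J, A):
D=2: (2,1,1) (2,2,1) (2,3,1) — 3.
D=3: (3,1,1) (3,1,2) (3,2,1) (3,2,2) (3,3,1) (3,3,2) — 6.
Summing: 3 + 6 = 9.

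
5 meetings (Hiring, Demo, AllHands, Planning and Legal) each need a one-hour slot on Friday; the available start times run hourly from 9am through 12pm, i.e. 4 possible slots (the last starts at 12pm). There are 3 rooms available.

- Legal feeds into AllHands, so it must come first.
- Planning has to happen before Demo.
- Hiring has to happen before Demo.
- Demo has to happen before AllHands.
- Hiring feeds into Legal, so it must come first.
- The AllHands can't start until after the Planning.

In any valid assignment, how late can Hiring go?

10am

Downstream work caps Hiring at 10am.
Hiring at 10am is achievable: Legal in 11am, Demo in 11am, Hiring in 10am, Planning in 9am, AllHands in 12pm.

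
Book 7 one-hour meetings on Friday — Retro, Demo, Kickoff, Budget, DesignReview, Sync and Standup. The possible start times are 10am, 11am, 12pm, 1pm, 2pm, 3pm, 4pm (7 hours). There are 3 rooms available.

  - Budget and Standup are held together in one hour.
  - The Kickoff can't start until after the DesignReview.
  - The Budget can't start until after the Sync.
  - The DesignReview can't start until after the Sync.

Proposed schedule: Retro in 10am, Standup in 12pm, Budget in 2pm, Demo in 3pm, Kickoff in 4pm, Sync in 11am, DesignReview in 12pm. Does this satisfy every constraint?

No — it violates: Budget and Standup are held together in one hour

There are 3 rooms available — holds.
The Kickoff can't start until after the DesignReview — holds.
Budget and Standup are held together in one hour — violated.
The Budget can't start until after the Sync — holds.
The DesignReview can't start until after the Sync — holds.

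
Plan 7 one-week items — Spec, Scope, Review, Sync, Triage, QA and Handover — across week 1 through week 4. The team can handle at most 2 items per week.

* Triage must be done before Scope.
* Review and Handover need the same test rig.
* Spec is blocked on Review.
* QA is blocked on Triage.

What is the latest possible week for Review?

week 3

Downstream work caps Review at week 3.
Review at week 3 is achievable: Handover in week 4, Spec in week 4, Triage in week 1, QA in week 2, Review in week 3, Sync in week 1, Scope in week 2.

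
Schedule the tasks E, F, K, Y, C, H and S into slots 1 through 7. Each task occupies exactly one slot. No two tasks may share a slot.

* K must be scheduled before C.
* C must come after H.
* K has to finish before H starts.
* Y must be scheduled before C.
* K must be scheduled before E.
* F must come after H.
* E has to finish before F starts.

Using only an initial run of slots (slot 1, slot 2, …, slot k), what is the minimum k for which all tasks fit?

7 slots

The precedence chain requires at least 3 distinct slots.
With at most 1 per slot and 7 tasks, at least 7 slots are needed.
7 works (last occupied slot: 7): for example Y in 3, H in 2, C in 4, F in 6, K in 1, E in 5, S in 7.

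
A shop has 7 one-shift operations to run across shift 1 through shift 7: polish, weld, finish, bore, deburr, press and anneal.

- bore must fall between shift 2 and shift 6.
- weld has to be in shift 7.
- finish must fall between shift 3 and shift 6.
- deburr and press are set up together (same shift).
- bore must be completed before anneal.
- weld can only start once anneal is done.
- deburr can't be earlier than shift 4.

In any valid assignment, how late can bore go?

shift 5

Bore is available from shift 2; bore's own window allows nothing later than shift 6; downstream work caps bore at shift 5.
bore at shift 5 is achievable: finish in shift 3, press in shift 4, bore in shift 5, weld in shift 7, polish in shift 1, deburr in shift 4, anneal in shift 6.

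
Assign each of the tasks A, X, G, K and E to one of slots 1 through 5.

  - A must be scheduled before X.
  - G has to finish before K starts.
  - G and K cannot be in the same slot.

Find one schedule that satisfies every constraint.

A -> 1; X -> 2; G -> 1; E -> 1; K -> 2

Checking: A(1) before X(2); G(1) before K(2); G(1) != K(2).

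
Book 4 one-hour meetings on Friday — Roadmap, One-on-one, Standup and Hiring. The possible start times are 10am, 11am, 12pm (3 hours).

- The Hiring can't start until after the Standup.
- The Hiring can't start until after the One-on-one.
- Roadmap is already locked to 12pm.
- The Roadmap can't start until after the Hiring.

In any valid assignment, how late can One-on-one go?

Downstream work caps One-on-one at 10am.
One-on-one at 10am is achievable: Roadmap in 12pm, One-on-one in 10am, Standup in 10am, Hiring in 11am.

10am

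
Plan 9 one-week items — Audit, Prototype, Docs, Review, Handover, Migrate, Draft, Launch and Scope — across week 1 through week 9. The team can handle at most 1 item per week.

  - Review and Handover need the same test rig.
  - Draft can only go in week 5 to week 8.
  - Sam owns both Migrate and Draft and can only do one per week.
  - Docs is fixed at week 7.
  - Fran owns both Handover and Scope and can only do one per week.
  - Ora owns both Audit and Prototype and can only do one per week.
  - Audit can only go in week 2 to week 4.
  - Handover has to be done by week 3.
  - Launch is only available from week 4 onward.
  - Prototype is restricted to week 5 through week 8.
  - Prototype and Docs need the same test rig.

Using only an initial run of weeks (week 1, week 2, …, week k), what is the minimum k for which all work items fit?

9 weeks

With at most 1 per week and 9 work items, at least 9 weeks are needed.
Docs can't be placed before week 7, so the schedule must run through at least week 7.
9 works (last occupied week: week 9): for example Handover -> week 1; Review -> week 3; Scope -> week 9; Launch -> week 4; Draft -> week 6; Docs -> week 7; Audit -> week 2; Prototype -> week 5; Migrate -> week 8.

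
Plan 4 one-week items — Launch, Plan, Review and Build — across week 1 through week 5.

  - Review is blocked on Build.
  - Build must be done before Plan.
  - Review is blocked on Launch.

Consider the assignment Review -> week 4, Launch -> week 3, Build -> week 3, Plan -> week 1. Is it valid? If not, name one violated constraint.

Invalid. Build must be done before Plan.

Build must be done before Plan — violated.
Review is blocked on Launch — holds.
Review is blocked on Build — holds.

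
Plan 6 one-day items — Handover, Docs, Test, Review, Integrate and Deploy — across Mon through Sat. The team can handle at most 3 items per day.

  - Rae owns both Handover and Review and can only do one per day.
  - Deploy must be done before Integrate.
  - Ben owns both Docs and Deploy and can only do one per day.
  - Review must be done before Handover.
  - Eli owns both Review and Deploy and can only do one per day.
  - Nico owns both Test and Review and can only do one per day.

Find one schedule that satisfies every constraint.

Review=Mon; Handover=Tue; Docs=Mon; Deploy=Tue; Integrate=Wed; Test=Tue

Checking: Review(Mon) before Handover(Tue); Deploy(Tue) before Integrate(Wed); Docs(Mon) != Deploy(Tue); Handover(Tue) != Review(Mon); Test(Tue) != Review(Mon); Review(Mon) != Deploy(Tue); max 3 per day (cap 3).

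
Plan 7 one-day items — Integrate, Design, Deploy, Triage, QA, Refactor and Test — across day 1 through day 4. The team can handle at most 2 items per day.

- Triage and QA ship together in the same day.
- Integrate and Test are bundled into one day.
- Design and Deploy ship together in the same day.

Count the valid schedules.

Splitting on Integrate: it can be day 1 (6), day 2 (6), day 3 (6), day 4 (6). Listing each branch's schedules as (Design, Deploy, Triage, QA, Refactor, Test) by day number:
Integrate=day 1: (2,2,3,3,4,1) (2,2,4,4,3,1) (3,3,2,2,4,1) (3,3,4,4,2,1) (4,4,2,2,3,1) (4,4,3,3,2,1) — 6.
Integrate=day 2: (1,1,3,3,4,2) (1,1,4,4,3,2) (3,3,1,1,4,2) (3,3,4,4,1,2) (4,4,1,1,3,2) (4,4,3,3,1,2) — 6.
Integrate=day 3: (1,1,2,2,4,3) (1,1,4,4,2,3) (2,2,1,1,4,3) (2,2,4,4,1,3) (4,4,1,1,2,3) (4,4,2,2,1,3) — 6.
Integrate=day 4: (1,1,2,2,3,4) (1,1,3,3,2,4) (2,2,1,1,3,4) (2,2,3,3,1,4) (3,3,1,1,2,4) (3,3,2,2,1,4) — 6.
Summing: 6 + 6 + 6 + 6 = 24.

24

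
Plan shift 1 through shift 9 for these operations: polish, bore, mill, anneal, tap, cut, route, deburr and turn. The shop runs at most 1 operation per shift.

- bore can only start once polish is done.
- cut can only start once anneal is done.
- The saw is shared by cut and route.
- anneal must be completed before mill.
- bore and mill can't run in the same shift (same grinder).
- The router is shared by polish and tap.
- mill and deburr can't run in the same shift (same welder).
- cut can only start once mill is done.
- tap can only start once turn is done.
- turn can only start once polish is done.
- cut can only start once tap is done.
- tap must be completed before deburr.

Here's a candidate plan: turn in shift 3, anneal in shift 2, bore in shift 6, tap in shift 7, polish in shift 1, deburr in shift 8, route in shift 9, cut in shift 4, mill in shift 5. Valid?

No — it violates: cut can only start once tap is done

The saw is shared by cut and route — holds.
turn can only start once polish is done — holds.
cut can only start once anneal is done — holds.
cut can only start once tap is done — violated.
bore can only start once polish is done — holds.
mill and deburr can't run in the same shift (same welder) — holds.
cut can only start once mill is done — violated.
anneal must be completed before mill — holds.
tap can only start once turn is done — holds.
tap must be completed before deburr — holds.
bore and mill can't run in the same shift (same grinder) — holds.
The shop runs at most 1 operation per shift — holds.
The router is shared by polish and tap — holds.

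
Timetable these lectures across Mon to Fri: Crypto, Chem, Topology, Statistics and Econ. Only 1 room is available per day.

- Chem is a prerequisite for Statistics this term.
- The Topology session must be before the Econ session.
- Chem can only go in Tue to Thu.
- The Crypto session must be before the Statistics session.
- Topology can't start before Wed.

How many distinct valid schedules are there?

3

Enumerating: Crypto in Mon, Econ in Fri, Topology in Wed, Statistics in Thu, Chem in Tue | Crypto in Mon, Chem in Tue, Statistics in Fri, Topology in Wed, Econ in Thu | Topology -> Thu, Statistics -> Wed, Chem -> Tue, Crypto -> Mon, Econ -> Fri.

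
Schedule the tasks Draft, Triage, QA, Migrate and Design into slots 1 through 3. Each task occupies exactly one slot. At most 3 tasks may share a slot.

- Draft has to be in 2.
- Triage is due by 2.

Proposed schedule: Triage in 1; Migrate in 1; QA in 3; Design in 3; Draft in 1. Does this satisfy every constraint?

Invalid. Draft has to be in 2.

Triage is due by 2 — holds.
At most 3 tasks may share a slot — holds.
Draft has to be in 2 — violated.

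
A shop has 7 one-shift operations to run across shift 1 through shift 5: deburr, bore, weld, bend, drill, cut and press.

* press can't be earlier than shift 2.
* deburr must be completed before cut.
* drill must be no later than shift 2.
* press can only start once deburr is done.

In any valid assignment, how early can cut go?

shift 2

Precedence pushes cut to at least shift 2.
cut at shift 2 is achievable: press in shift 2, weld in shift 1, cut in shift 2, bore in shift 1, bend in shift 1, deburr in shift 1, drill in shift 1.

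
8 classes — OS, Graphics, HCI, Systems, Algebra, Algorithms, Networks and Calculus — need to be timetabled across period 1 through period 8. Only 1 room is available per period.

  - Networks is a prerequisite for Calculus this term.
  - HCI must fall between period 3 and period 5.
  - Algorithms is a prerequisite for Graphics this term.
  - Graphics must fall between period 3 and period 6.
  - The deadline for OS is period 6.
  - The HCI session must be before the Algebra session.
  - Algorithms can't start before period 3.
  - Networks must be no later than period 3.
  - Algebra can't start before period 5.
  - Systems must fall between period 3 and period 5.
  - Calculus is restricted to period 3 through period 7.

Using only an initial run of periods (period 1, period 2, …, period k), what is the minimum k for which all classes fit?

The precedence chain requires at least 2 distinct periods.
With at most 1 per period and 8 classes, at least 8 periods are needed.
Algebra can't be placed before period 5, so the schedule must run through at least period 5.
8 works (last occupied period: period 8): for example Networks=period 1; Algebra=period 8; Graphics=period 6; Algorithms=period 5; Systems=period 4; HCI=period 3; Calculus=period 7; OS=period 2.

8 periods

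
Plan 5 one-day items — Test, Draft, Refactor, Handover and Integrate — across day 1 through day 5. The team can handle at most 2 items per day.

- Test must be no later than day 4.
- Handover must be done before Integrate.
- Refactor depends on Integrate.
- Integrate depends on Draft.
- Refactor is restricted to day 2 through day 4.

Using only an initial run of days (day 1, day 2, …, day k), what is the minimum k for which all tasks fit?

The precedence chain requires at least 3 distinct days.
With at most 2 per day and 5 tasks, at least 3 days are needed.
3 works (last occupied day: day 3): for example Test in day 2, Draft in day 1, Integrate in day 2, Handover in day 1, Refactor in day 3.

3 days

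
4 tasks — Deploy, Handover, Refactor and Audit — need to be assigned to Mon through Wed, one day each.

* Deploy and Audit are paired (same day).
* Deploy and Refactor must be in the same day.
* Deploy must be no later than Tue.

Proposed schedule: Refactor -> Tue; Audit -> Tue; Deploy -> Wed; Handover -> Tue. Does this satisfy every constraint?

Deploy must be no later than Tue — violated.
Deploy and Refactor must be in the same day — violated.
Deploy and Audit are paired (same day) — violated.

No — it violates: Deploy must be no later than Tue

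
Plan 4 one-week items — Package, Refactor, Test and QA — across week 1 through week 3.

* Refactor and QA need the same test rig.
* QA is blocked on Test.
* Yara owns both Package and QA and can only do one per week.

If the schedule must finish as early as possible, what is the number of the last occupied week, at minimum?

The precedence chain requires at least 2 distinct weeks.
2 works (last occupied week: week 2): for example Refactor in week 1; Package in week 1; Test in week 1; QA in week 2.

week 2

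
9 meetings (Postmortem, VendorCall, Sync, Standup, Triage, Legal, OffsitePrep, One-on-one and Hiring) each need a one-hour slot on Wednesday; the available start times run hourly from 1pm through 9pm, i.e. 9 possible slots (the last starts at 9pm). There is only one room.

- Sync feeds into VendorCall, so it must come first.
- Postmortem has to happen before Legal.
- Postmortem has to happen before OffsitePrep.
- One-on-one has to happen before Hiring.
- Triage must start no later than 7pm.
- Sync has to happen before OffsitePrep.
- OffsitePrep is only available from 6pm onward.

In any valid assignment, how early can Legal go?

Precedence pushes Legal to at least 2pm.
Legal at 2pm is achievable: Postmortem=1pm, Sync=4pm, OffsitePrep=6pm, Triage=3pm, Legal=2pm, One-on-one=7pm, Standup=9pm, Hiring=8pm, VendorCall=5pm.

2pm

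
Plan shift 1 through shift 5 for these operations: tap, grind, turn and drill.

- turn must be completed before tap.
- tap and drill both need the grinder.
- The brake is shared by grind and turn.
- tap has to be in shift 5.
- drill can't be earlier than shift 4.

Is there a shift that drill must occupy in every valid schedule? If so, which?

shift 4

drill's window is shift 4–shift 5.
tap is fixed at shift 5, and drill can't share a shift with tap.
So drill must be shift 4.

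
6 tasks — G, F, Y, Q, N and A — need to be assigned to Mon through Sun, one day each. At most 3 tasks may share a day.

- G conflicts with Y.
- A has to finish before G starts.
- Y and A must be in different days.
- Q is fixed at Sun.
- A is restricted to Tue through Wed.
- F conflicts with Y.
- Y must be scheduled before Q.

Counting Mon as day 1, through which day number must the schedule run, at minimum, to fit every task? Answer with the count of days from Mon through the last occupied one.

The precedence chain requires at least 2 distinct days.
With at most 3 per day and 6 tasks, at least 2 days are needed.
Q can't be placed before Sun — that is day 7 counting from Mon — so the schedule must run through at least 7 days.
7 works (last occupied day: Sun): for example Y in Mon; F in Tue; A in Tue; G in Wed; N in Mon; Q in Sun.

7 days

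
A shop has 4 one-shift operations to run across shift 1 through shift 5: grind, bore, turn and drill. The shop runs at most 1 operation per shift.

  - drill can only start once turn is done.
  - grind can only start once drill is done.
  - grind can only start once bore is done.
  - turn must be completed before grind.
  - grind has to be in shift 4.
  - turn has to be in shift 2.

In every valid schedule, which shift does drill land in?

shift 3

turn is fixed at shift 2 and must come before drill, so drill is at least shift 3.
grind is fixed at shift 4 and must come after drill, so drill is at most shift 3.
So drill must be shift 3.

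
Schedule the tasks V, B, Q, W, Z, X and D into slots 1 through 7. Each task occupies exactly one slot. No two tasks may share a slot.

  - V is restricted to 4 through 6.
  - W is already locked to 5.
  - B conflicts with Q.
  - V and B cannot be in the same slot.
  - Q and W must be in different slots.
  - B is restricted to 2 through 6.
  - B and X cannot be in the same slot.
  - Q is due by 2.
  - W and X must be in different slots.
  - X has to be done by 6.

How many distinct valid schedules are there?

Splitting on V: it can be 4 (20), 6 (20). Listing each branch's schedules as (B, Q, W, Z, X, D):
V=4: (2,1,5,3,6,7) (2,1,5,6,3,7) (2,1,5,7,3,6) (2,1,5,7,6,3) (3,1,5,2,6,7) (3,1,5,6,2,7) (3,1,5,7,2,6) (3,1,5,7,6,2) (3,2,5,1,6,7) (3,2,5,6,1,7) (3,2,5,7,1,6) (3,2,5,7,6,1) (6,1,5,2,3,7) (6,1,5,3,2,7) (6,1,5,7,2,3) (6,1,5,7,3,2) (6,2,5,1,3,7) (6,2,5,3,1,7) (6,2,5,7,1,3) (6,2,5,7,3,1) — 20.
V=6: (2,1,5,3,4,7) (2,1,5,4,3,7) (2,1,5,7,3,4) (2,1,5,7,4,3) (3,1,5,2,4,7) (3,1,5,4,2,7) (3,1,5,7,2,4) (3,1,5,7,4,2) (3,2,5,1,4,7) (3,2,5,4,1,7) (3,2,5,7,1,4) (3,2,5,7,4,1) (4,1,5,2,3,7) (4,1,5,3,2,7) (4,1,5,7,2,3) (4,1,5,7,3,2) (4,2,5,1,3,7) (4,2,5,3,1,7) (4,2,5,7,1,3) (4,2,5,7,3,1) — 20.
Summing: 20 + 20 = 40.

40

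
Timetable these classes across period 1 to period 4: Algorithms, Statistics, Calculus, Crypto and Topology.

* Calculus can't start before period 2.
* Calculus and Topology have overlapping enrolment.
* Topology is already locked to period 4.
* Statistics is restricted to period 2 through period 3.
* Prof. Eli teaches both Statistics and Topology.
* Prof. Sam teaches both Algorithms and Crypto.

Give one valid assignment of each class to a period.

Calculus=period 2; Crypto=period 2; Algorithms=period 1; Topology=period 4; Statistics=period 2

Checking: Algorithms(period 1) != Crypto(period 2); Calculus(period 2) != Topology(period 4); Statistics(period 2) != Topology(period 4); Calculus=period 2 in [period 2,period 4]; Topology=period 4 in [period 4,period 4]; Statistics=period 2 in [period 2,period 3].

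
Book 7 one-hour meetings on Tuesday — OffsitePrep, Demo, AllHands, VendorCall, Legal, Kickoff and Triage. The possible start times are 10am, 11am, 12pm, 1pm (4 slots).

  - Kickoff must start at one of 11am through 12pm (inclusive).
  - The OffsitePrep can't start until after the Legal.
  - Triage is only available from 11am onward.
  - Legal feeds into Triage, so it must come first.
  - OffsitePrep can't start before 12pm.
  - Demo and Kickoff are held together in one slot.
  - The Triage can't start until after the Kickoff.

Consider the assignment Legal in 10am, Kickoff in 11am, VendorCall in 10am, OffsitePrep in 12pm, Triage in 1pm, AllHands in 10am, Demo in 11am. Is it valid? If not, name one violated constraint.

The OffsitePrep can't start until after the Legal — holds.
Legal feeds into Triage, so it must come first — holds.
The Triage can't start until after the Kickoff — holds.
Triage is only available from 11am onward — holds.
Demo and Kickoff are held together in one slot — holds.
OffsitePrep can't start before 12pm — holds.
Kickoff must start at one of 11am through 12pm (inclusive) — holds.

Yes, all constraints hold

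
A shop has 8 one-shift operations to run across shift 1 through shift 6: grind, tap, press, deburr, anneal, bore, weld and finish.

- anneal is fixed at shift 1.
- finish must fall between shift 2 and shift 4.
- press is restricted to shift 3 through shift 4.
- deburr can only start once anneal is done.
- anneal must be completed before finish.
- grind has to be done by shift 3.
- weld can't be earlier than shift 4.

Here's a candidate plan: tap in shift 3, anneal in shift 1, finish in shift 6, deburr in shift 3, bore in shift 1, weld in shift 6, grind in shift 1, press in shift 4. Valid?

No — it violates: finish must fall between shift 2 and shift 4

finish must fall between shift 2 and shift 4 — violated.
deburr can only start once anneal is done — holds.
anneal is fixed at shift 1 — holds.
press is restricted to shift 3 through shift 4 — holds.
weld can't be earlier than shift 4 — holds.
grind has to be done by shift 3 — holds.
anneal must be completed before finish — holds.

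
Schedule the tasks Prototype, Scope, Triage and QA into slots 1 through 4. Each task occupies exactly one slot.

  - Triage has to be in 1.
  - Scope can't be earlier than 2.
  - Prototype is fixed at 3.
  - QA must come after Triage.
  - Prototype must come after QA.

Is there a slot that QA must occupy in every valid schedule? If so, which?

2

Triage is fixed at 1 and must come before QA, so QA is at least 2.
Prototype is fixed at 3 and must come after QA, so QA is at most 2.
So QA must be 2.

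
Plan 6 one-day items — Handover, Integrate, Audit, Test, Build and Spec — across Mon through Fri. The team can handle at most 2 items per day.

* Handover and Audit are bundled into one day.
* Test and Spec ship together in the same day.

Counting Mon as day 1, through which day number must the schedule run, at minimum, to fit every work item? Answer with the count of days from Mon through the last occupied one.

3 days

With at most 2 per day and 6 work items, at least 3 days are needed.
3 works (last occupied day: Wed): for example Audit -> Mon; Build -> Tue; Handover -> Mon; Spec -> Wed; Test -> Wed; Integrate -> Tue.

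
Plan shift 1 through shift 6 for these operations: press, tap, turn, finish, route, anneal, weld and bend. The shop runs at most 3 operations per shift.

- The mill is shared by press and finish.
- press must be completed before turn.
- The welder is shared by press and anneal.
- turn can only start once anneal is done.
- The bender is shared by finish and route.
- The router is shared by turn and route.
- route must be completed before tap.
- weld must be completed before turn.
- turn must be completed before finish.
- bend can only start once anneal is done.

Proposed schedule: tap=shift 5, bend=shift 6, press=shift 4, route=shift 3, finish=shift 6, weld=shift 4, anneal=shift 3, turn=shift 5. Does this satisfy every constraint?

The bender is shared by finish and route — holds.
turn can only start once anneal is done — holds.
bend can only start once anneal is done — holds.
The welder is shared by press and anneal — holds.
The shop runs at most 3 operations per shift — holds.
The mill is shared by press and finish — holds.
route must be completed before tap — holds.
weld must be completed before turn — holds.
The router is shared by turn and route — holds.
press must be completed before turn — holds.
turn must be completed before finish — holds.

Yes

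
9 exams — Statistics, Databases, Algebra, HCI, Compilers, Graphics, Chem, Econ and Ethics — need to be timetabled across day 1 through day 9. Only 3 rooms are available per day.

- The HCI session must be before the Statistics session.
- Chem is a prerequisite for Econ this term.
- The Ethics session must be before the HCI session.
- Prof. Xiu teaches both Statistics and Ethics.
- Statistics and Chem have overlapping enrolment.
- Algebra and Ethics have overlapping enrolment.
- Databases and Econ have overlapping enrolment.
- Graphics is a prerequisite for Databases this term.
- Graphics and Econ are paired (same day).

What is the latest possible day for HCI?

Precedence pushes HCI to at least day 2; downstream work caps HCI at day 8.
HCI at day 8 is achievable: Ethics -> day 1, Databases -> day 3, Compilers -> day 1, Algebra -> day 2, Graphics -> day 2, Chem -> day 1, Econ -> day 2, HCI -> day 8, Statistics -> day 9.

day 8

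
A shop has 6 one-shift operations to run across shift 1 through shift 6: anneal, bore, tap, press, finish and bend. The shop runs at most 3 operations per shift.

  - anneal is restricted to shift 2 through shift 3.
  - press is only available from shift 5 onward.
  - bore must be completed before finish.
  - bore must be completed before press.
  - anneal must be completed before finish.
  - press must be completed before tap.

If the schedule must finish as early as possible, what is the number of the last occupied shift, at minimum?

6

The precedence chain requires at least 3 distinct shifts.
With at most 3 per shift and 6 operations, at least 2 shifts are needed.
Propagating the time windows through the other constraints, tap can't land before shift 6, so the schedule must run through at least shift 6.
6 works (last occupied shift: shift 6): for example finish in shift 3; bend in shift 1; tap in shift 6; anneal in shift 2; press in shift 5; bore in shift 1.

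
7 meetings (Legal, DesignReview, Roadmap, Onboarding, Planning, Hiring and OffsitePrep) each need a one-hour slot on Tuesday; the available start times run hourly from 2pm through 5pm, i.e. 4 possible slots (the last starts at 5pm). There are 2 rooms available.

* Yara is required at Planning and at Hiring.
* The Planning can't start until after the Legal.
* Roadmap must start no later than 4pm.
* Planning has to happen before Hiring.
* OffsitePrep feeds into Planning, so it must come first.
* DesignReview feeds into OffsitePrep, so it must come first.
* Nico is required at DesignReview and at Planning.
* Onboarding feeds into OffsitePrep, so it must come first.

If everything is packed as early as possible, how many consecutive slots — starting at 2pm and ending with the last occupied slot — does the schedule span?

4

The precedence chain requires at least 4 distinct slots.
With at most 2 per slot and 7 meetings, at least 4 slots are needed.
4 works (last occupied slot: 5pm): for example OffsitePrep in 3pm, Planning in 4pm, DesignReview in 2pm, Roadmap in 4pm, Legal in 3pm, Onboarding in 2pm, Hiring in 5pm.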